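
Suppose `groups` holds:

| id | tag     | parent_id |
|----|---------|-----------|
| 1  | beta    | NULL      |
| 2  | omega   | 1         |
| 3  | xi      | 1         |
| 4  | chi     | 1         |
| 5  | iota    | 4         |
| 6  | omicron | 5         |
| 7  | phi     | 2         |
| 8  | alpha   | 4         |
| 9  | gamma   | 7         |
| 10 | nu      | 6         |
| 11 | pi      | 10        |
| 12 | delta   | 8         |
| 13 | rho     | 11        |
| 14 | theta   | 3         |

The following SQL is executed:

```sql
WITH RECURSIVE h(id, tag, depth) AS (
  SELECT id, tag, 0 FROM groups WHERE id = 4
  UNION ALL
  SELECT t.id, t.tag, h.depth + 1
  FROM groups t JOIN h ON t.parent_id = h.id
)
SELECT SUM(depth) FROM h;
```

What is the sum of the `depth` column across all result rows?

18

Base: id=4 (chi) at depth 0.
Iteration 1: rows with parent_id in {4} -> iota (id 5, depth 1), alpha (id 8, depth 1).
Iteration 2: rows with parent_id in {5,8} -> omicron (id 6, depth 2), delta (id 12, depth 2).
Iteration 3: rows with parent_id in {6,12} -> nu (id 10, depth 3).
Iteration 4: rows with parent_id in {10} -> pi (id 11, depth 4).
Iteration 5: rows with parent_id in {11} -> rho (id 13, depth 5).
Iteration 6: no rows with parent_id in {13}; recursion stops.
SUM(depth) = 0 + 1 + 1 + 2 + 2 + 3 + 4 + 5 = 18.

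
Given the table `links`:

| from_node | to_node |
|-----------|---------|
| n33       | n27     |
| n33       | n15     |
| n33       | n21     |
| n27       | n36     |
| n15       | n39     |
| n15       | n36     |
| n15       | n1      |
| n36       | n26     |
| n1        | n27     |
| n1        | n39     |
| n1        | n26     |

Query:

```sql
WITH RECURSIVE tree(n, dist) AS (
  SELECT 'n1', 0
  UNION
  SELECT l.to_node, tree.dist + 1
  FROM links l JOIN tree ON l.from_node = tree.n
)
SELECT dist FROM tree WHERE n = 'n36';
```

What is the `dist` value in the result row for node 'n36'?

Base: (n1, dist=0).
Iteration 1: edges from {n1} -> (n26, dist=1), (n27, dist=1), (n39, dist=1).
Iteration 2: edges from {n26,n27,n39} -> (n36, dist=2).
Iteration 3: edges from {n36} -> (n26, dist=3).
Iteration 4: no outgoing edges from {n26}; recursion stops.

2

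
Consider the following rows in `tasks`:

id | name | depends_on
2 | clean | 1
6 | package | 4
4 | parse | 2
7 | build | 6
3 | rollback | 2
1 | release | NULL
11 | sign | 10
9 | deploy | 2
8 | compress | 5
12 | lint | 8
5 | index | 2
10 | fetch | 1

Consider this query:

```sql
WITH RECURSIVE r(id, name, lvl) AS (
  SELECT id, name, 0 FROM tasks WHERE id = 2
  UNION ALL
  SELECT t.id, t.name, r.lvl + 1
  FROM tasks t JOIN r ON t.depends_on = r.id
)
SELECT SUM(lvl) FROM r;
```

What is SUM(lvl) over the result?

14

Base: id=2 (clean) at lvl 0.
Iteration 1: rows with depends_on in {2} -> rollback (id 3, lvl 1), parse (id 4, lvl 1), index (id 5, lvl 1), deploy (id 9, lvl 1).
Iteration 2: rows with depends_on in {3,4,5,9} -> package (id 6, lvl 2), compress (id 8, lvl 2).
Iteration 3: rows with depends_on in {6,8} -> build (id 7, lvl 3), lint (id 12, lvl 3).
Iteration 4: no rows with depends_on in {7,12}; recursion stops.
SUM(lvl) = 0 + 1 + 1 + 1 + 1 + 2 + 2 + 3 + 3 = 14.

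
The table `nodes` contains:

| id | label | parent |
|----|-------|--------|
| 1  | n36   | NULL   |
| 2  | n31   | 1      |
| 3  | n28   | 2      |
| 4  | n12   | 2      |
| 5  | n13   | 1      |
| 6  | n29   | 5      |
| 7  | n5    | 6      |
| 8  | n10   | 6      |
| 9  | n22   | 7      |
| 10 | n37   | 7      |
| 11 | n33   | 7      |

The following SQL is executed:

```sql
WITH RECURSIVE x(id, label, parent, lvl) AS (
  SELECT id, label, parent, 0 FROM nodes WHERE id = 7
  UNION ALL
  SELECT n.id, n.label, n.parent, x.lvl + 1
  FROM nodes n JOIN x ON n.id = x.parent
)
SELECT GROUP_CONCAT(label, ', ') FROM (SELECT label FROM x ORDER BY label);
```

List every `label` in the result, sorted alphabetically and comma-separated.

n13, n29, n36, n5

Base: id=7 (n5), parent=6, lvl 0.
Iteration 1: join on id=6 -> n29 (id 6, parent=5, lvl 1).
Iteration 2: join on id=5 -> n13 (id 5, parent=1, lvl 2).
Iteration 3: join on id=1 -> n36 (id 1, parent=NULL, lvl 3).
Iteration 4: parent is NULL; no match; recursion stops.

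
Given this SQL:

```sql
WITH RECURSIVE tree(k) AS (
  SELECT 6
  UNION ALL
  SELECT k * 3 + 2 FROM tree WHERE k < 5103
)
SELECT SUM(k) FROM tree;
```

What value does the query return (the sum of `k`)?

Base: k=6.
Iteration 1: 6 < 5103 holds -> k = 6 * 3 + 2 = 20.
Iteration 2: 20 < 5103 holds -> k = 20 * 3 + 2 = 62.
Iteration 3: 62 < 5103 holds -> k = 62 * 3 + 2 = 188.
Iteration 4: 188 < 5103 holds -> k = 188 * 3 + 2 = 566.
Iteration 5: 566 < 5103 holds -> k = 566 * 3 + 2 = 1700.
Iteration 6: 1700 < 5103 holds -> k = 1700 * 3 + 2 = 5102.
Iteration 7: 5102 < 5103 holds -> k = 5102 * 3 + 2 = 15308.
Iteration 8: 15308 < 5103 fails; recursion stops.
SUM(k) = 6 + 20 + 62 + 188 + 566 + 1700 + 5102 + 15308 = 22952.

22952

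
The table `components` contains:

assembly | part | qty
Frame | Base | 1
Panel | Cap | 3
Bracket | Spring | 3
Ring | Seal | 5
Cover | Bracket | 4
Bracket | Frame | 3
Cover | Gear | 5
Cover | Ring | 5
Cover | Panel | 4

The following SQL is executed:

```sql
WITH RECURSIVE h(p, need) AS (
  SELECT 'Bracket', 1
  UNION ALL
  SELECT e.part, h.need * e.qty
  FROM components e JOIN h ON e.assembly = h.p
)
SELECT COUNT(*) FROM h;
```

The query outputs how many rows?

Base: (Bracket, need=1).
Iteration 1: components of {Bracket} -> Frame = 1*3 = 3, Spring = 1*3 = 3.
Iteration 2: components of {Frame,Spring} -> Base = 3*1 = 3.
Iteration 3: no further components; recursion stops.
Total rows emitted: 4.

4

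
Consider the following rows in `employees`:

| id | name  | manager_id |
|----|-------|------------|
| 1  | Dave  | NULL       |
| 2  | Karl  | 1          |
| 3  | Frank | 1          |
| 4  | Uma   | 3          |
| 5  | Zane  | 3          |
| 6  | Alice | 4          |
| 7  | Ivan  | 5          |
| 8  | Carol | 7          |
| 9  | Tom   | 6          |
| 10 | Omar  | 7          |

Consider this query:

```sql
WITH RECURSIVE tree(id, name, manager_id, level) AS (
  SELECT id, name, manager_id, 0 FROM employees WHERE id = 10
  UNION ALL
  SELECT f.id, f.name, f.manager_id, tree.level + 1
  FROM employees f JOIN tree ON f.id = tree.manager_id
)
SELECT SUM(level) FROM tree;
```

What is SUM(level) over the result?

Base: id=10 (Omar), manager_id=7, level 0.
Iteration 1: join on id=7 -> Ivan (id 7, manager_id=5, level 1).
Iteration 2: join on id=5 -> Zane (id 5, manager_id=3, level 2).
Iteration 3: join on id=3 -> Frank (id 3, manager_id=1, level 3).
Iteration 4: join on id=1 -> Dave (id 1, manager_id=NULL, level 4).
Iteration 5: manager_id is NULL; no match; recursion stops.
SUM(level) = 0 + 1 + 2 + 3 + 4 = 10.

10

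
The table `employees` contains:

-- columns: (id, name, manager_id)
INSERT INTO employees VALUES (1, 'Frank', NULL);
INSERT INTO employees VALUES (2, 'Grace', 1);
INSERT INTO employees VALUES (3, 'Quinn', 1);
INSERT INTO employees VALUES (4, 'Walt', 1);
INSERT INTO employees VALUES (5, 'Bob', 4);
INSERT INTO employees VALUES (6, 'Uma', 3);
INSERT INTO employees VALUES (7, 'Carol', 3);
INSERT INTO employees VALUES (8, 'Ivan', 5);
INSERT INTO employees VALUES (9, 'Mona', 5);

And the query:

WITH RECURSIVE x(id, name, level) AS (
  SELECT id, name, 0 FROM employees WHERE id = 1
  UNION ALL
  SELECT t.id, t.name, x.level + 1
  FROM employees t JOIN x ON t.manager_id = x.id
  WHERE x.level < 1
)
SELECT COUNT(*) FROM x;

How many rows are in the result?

4

Base: id=1 (Frank) at level 0.
Iteration 1: rows with manager_id in {1} -> Grace (id 2, level 1), Quinn (id 3, level 1), Walt (id 4, level 1).
Iteration 2: level < 1 fails for all current rows; recursion stops.
Total rows emitted: 4.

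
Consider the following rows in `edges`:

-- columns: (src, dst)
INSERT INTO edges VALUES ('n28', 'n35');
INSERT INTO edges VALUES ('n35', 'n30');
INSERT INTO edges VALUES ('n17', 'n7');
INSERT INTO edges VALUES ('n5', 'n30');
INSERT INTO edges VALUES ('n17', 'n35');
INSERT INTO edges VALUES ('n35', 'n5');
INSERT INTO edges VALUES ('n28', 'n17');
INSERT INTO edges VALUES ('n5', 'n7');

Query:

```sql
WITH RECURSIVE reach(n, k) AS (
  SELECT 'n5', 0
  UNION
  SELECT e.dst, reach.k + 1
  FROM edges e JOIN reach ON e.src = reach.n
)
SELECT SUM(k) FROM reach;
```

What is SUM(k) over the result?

Base: (n5, k=0).
Iteration 1: edges from {n5} -> (n30, k=1), (n7, k=1).
Iteration 2: no outgoing edges from {n30,n7}; recursion stops.
SUM(k) = 0 + 1 + 1 = 2.

2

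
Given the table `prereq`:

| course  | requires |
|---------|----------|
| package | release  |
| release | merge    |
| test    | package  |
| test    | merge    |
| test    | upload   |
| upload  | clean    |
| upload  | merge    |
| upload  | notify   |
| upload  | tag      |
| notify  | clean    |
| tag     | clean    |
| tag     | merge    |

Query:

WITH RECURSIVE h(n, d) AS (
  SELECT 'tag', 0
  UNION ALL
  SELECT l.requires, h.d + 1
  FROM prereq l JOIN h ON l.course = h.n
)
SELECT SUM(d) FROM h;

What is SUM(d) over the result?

Base: (tag, d=0).
Iteration 1: edges from {tag} -> (clean, d=1), (merge, d=1).
Iteration 2: no outgoing edges from {clean,merge}; recursion stops.
SUM(d) = 0 + 1 + 1 = 2.

2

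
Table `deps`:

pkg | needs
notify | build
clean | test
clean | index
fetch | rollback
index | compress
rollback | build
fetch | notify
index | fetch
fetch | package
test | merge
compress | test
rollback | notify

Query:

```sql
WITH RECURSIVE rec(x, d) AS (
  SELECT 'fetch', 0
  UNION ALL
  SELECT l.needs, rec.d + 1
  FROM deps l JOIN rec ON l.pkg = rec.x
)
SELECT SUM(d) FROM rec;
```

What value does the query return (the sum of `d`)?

Base: (fetch, d=0).
Iteration 1: edges from {fetch} -> (notify, d=1), (package, d=1), (rollback, d=1).
Iteration 2: edges from {notify,package,rollback} -> (build, d=2) x2, (notify, d=2). [UNION ALL keeps all 3 new rows, including repeats]
Iteration 3: edges from {build,notify} -> (build, d=3).
Iteration 4: no outgoing edges from {build}; recursion stops.
SUM(d) = 0 + 1 + 1 + 1 + 2 + 2 + 2 + 3 = 12.

12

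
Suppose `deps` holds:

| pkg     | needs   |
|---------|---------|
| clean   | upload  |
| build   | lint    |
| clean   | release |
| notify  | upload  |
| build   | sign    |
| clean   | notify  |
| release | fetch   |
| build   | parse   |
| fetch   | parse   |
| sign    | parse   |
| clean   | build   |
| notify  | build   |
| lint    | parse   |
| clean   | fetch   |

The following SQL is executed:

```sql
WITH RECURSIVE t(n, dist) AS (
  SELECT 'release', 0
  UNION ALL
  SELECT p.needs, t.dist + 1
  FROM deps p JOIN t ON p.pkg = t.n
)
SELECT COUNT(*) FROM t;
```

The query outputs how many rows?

3

Base: (release, dist=0).
Iteration 1: edges from {release} -> (fetch, dist=1).
Iteration 2: edges from {fetch} -> (parse, dist=2).
Iteration 3: no outgoing edges from {parse}; recursion stops.
Total rows emitted: 3.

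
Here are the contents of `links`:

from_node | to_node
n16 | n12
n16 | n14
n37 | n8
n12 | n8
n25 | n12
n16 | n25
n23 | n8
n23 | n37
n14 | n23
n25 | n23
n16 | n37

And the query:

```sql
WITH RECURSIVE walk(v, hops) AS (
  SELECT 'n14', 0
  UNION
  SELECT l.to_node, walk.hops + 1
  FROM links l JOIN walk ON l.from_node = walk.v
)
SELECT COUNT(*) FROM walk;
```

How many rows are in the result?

Base: (n14, hops=0).
Iteration 1: edges from {n14} -> (n23, hops=1).
Iteration 2: edges from {n23} -> (n37, hops=2), (n8, hops=2).
Iteration 3: edges from {n37,n8} -> (n8, hops=3).
Iteration 4: no outgoing edges from {n8}; recursion stops.
Total rows emitted: 5.

5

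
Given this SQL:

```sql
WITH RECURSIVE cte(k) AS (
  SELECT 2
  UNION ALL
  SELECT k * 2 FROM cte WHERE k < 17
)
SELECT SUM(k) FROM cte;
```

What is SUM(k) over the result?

Base: k=2.
Iteration 1: 2 < 17 holds -> k = 2 * 2 = 4.
Iteration 2: 4 < 17 holds -> k = 4 * 2 = 8.
Iteration 3: 8 < 17 holds -> k = 8 * 2 = 16.
Iteration 4: 16 < 17 holds -> k = 16 * 2 = 32.
Iteration 5: 32 < 17 fails; recursion stops.
SUM(k) = 2 + 4 + 8 + 16 + 32 = 62.

62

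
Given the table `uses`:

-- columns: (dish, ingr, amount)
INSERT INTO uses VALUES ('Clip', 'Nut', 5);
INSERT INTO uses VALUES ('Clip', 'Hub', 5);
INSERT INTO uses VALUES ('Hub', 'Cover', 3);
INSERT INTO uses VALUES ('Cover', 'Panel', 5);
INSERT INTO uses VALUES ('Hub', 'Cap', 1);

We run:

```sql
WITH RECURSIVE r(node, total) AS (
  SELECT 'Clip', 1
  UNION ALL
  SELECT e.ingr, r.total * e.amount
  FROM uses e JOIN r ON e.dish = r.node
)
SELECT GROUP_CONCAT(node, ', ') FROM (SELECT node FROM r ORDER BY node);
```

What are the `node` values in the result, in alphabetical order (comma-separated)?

Base: (Clip, total=1).
Iteration 1: components of {Clip} -> Hub = 1*5 = 5, Nut = 1*5 = 5.
Iteration 2: components of {Hub,Nut} -> Cap = 5*1 = 5, Cover = 5*3 = 15.
Iteration 3: components of {Cap,Cover} -> Panel = 15*5 = 75.
Iteration 4: no further components; recursion stops.

Cap, Clip, Cover, Hub, Nut, Panel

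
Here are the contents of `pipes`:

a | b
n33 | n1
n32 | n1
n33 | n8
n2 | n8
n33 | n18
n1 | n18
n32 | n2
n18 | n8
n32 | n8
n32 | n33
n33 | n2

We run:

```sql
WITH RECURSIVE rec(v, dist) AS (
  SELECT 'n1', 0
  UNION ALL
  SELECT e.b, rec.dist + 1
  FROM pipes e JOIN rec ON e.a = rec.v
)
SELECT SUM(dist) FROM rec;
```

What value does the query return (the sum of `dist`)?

3

Base: (n1, dist=0).
Iteration 1: edges from {n1} -> (n18, dist=1).
Iteration 2: edges from {n18} -> (n8, dist=2).
Iteration 3: no outgoing edges from {n8}; recursion stops.
SUM(dist) = 0 + 1 + 2 = 3.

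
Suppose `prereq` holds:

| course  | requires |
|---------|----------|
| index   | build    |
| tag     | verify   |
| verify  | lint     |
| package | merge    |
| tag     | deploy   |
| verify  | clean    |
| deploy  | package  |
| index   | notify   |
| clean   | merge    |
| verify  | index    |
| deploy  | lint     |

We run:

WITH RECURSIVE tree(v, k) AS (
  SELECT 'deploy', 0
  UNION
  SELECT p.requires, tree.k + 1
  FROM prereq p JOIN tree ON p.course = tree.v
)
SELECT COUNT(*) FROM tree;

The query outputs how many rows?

Base: (deploy, k=0).
Iteration 1: edges from {deploy} -> (lint, k=1), (package, k=1).
Iteration 2: edges from {lint,package} -> (merge, k=2).
Iteration 3: no outgoing edges from {merge}; recursion stops.
Total rows emitted: 4.

4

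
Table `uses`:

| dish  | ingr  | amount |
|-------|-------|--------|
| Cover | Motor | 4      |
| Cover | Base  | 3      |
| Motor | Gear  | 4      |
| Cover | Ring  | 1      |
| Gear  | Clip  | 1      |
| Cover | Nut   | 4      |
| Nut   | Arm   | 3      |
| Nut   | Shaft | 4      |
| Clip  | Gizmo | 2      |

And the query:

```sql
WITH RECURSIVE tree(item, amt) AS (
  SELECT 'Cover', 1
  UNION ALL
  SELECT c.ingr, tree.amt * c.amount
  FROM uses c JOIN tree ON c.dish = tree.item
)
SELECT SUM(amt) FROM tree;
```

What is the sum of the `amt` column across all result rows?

105

Base: (Cover, amt=1).
Iteration 1: components of {Cover} -> Base = 1*3 = 3, Motor = 1*4 = 4, Nut = 1*4 = 4, Ring = 1*1 = 1.
Iteration 2: components of {Base,Motor,Nut,Ring} -> Arm = 4*3 = 12, Gear = 4*4 = 16, Shaft = 4*4 = 16.
Iteration 3: components of {Arm,Gear,Shaft} -> Clip = 16*1 = 16.
Iteration 4: components of {Clip} -> Gizmo = 16*2 = 32.
Iteration 5: no further components; recursion stops.
SUM(amt) = 1 + 1 + 4 + 4 + 3 + 16 + 16 + 12 + 16 + 32 = 105.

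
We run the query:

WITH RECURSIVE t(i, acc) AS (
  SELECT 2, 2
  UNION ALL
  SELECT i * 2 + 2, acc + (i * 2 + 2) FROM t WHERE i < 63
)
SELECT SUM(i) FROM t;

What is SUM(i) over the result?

Base: i=2, acc=2.
Iteration 1: 2 < 63 holds -> i = 2 * 2 + 2 = 6, acc = 2 + 6 = 8.
Iteration 2: 6 < 63 holds -> i = 6 * 2 + 2 = 14, acc = 8 + 14 = 22.
Iteration 3: 14 < 63 holds -> i = 14 * 2 + 2 = 30, acc = 22 + 30 = 52.
Iteration 4: 30 < 63 holds -> i = 30 * 2 + 2 = 62, acc = 52 + 62 = 114.
Iteration 5: 62 < 63 holds -> i = 62 * 2 + 2 = 126, acc = 114 + 126 = 240.
Iteration 6: 126 < 63 fails; recursion stops.
SUM(i) = 2 + 6 + 14 + 30 + 62 + 126 = 240.

240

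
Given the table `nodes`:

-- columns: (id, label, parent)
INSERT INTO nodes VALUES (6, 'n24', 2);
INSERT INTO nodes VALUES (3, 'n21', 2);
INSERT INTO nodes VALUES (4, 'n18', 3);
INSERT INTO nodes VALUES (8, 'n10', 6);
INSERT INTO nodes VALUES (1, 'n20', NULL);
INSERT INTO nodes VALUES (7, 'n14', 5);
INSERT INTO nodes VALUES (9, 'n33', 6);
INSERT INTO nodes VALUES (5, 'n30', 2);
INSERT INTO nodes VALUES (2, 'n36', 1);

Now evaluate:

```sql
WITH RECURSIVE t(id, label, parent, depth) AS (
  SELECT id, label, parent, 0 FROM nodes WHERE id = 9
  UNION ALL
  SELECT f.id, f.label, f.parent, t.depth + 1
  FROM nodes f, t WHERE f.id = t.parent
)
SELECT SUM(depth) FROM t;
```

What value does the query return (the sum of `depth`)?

Base: id=9 (n33), parent=6, depth 0.
Iteration 1: join on id=6 -> n24 (id 6, parent=2, depth 1).
Iteration 2: join on id=2 -> n36 (id 2, parent=1, depth 2).
Iteration 3: join on id=1 -> n20 (id 1, parent=NULL, depth 3).
Iteration 4: parent is NULL; no match; recursion stops.
SUM(depth) = 0 + 1 + 2 + 3 = 6.

6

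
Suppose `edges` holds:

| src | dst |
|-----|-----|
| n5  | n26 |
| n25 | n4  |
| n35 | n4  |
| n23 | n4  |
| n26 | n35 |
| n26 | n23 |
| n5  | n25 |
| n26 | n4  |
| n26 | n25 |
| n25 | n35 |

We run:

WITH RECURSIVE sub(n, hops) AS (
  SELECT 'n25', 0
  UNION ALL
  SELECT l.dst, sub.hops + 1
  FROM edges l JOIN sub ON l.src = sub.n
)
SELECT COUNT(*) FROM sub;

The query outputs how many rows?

4

Base: (n25, hops=0).
Iteration 1: edges from {n25} -> (n35, hops=1), (n4, hops=1).
Iteration 2: edges from {n35,n4} -> (n4, hops=2).
Iteration 3: no outgoing edges from {n4}; recursion stops.
Total rows emitted: 4.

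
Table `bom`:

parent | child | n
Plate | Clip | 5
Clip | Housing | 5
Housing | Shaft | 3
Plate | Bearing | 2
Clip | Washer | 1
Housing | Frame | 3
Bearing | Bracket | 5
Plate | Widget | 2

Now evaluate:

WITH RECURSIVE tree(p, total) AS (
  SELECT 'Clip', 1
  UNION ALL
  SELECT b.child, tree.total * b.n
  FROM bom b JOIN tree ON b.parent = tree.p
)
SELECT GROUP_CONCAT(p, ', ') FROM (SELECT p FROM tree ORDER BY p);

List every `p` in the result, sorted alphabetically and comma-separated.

Base: (Clip, total=1).
Iteration 1: components of {Clip} -> Housing = 1*5 = 5, Washer = 1*1 = 1.
Iteration 2: components of {Housing,Washer} -> Frame = 5*3 = 15, Shaft = 5*3 = 15.
Iteration 3: no further components; recursion stops.

Clip, Frame, Housing, Shaft, Washer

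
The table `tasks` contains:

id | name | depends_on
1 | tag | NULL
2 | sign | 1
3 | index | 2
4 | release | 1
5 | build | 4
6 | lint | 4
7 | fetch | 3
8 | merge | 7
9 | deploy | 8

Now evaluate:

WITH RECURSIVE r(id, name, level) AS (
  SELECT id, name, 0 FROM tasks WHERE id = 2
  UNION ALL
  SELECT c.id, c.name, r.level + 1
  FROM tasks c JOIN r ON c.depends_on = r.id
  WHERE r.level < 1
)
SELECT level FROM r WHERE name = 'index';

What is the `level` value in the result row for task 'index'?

Base: id=2 (sign) at level 0.
Iteration 1: rows with depends_on in {2} -> index (id 3, level 1).
Iteration 2: level < 1 fails for all current rows; recursion stops.

1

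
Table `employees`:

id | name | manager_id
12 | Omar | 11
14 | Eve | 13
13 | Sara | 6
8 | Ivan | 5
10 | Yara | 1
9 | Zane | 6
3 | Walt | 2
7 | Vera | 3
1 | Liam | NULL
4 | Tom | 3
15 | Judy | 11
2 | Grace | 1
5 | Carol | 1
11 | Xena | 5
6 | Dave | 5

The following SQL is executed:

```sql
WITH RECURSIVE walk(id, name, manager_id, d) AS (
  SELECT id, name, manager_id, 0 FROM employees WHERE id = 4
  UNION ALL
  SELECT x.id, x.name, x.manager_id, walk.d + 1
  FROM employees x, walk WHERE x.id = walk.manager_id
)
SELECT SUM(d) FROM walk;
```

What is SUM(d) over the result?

6

Base: id=4 (Tom), manager_id=3, d 0.
Iteration 1: join on id=3 -> Walt (id 3, manager_id=2, d 1).
Iteration 2: join on id=2 -> Grace (id 2, manager_id=1, d 2).
Iteration 3: join on id=1 -> Liam (id 1, manager_id=NULL, d 3).
Iteration 4: manager_id is NULL; no match; recursion stops.
SUM(d) = 0 + 1 + 2 + 3 = 6.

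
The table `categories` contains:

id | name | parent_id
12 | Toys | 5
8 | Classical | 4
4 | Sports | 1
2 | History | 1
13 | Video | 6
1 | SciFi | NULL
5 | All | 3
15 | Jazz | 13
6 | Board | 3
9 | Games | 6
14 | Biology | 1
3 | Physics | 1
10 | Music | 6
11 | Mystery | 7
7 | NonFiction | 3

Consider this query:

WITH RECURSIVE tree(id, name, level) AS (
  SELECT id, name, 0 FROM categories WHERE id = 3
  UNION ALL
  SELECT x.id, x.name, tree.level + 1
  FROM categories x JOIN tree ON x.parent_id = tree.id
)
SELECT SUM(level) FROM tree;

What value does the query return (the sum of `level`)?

16

Base: id=3 (Physics) at level 0.
Iteration 1: rows with parent_id in {3} -> All (id 5, level 1), Board (id 6, level 1), NonFiction (id 7, level 1).
Iteration 2: rows with parent_id in {5,6,7} -> Games (id 9, level 2), Music (id 10, level 2), Mystery (id 11, level 2), Toys (id 12, level 2), Video (id 13, level 2).
Iteration 3: rows with parent_id in {9,10,11,12,13} -> Jazz (id 15, level 3).
Iteration 4: no rows with parent_id in {15}; recursion stops.
SUM(level) = 0 + 1 + 1 + 1 + 2 + 2 + 2 + 2 + 2 + 3 = 16.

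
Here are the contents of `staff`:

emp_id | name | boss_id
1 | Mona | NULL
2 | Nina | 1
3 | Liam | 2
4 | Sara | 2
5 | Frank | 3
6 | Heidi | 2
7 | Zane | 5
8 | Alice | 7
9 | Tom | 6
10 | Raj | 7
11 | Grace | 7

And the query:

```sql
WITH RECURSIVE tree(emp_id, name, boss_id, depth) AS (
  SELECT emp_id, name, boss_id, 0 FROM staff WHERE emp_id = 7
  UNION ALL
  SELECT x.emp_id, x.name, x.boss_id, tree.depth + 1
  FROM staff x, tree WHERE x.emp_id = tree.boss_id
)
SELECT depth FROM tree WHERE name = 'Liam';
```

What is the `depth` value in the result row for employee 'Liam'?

Base: emp_id=7 (Zane), boss_id=5, depth 0.
Iteration 1: join on emp_id=5 -> Frank (id 5, boss_id=3, depth 1).
Iteration 2: join on emp_id=3 -> Liam (id 3, boss_id=2, depth 2).
Iteration 3: join on emp_id=2 -> Nina (id 2, boss_id=1, depth 3).
Iteration 4: join on emp_id=1 -> Mona (id 1, boss_id=NULL, depth 4).
Iteration 5: boss_id is NULL; no match; recursion stops.

2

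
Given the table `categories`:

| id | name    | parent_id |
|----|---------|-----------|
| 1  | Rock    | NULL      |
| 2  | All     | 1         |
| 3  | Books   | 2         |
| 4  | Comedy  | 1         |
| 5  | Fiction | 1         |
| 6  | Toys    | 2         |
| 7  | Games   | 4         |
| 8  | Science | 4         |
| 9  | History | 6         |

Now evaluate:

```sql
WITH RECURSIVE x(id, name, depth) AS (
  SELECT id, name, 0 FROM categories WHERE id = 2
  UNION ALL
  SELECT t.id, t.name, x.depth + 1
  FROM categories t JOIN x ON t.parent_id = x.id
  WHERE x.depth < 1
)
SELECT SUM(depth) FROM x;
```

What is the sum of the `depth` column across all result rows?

2

Base: id=2 (All) at depth 0.
Iteration 1: rows with parent_id in {2} -> Books (id 3, depth 1), Toys (id 6, depth 1).
Iteration 2: depth < 1 fails for all current rows; recursion stops.
SUM(depth) = 0 + 1 + 1 = 2.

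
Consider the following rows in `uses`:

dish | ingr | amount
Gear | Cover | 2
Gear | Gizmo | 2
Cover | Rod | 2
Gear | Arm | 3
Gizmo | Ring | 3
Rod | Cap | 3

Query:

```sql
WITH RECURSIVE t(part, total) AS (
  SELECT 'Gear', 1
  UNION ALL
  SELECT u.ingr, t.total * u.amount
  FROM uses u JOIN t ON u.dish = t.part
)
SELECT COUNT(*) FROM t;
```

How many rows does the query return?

7

Base: (Gear, total=1).
Iteration 1: components of {Gear} -> Arm = 1*3 = 3, Cover = 1*2 = 2, Gizmo = 1*2 = 2.
Iteration 2: components of {Arm,Cover,Gizmo} -> Ring = 2*3 = 6, Rod = 2*2 = 4.
Iteration 3: components of {Ring,Rod} -> Cap = 4*3 = 12.
Iteration 4: no further components; recursion stops.
Total rows emitted: 7.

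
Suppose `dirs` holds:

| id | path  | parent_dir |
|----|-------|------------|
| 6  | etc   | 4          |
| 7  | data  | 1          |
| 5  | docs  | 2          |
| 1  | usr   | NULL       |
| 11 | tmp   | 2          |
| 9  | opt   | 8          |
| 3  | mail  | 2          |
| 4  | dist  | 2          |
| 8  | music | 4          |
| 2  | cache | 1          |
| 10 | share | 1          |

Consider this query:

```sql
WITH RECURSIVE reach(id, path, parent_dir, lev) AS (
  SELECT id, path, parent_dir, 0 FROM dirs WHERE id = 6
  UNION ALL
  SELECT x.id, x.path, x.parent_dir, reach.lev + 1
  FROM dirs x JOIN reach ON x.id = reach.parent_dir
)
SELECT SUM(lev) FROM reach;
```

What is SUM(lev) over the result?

6

Base: id=6 (etc), parent_dir=4, lev 0.
Iteration 1: join on id=4 -> dist (id 4, parent_dir=2, lev 1).
Iteration 2: join on id=2 -> cache (id 2, parent_dir=1, lev 2).
Iteration 3: join on id=1 -> usr (id 1, parent_dir=NULL, lev 3).
Iteration 4: parent_dir is NULL; no match; recursion stops.
SUM(lev) = 0 + 1 + 2 + 3 = 6.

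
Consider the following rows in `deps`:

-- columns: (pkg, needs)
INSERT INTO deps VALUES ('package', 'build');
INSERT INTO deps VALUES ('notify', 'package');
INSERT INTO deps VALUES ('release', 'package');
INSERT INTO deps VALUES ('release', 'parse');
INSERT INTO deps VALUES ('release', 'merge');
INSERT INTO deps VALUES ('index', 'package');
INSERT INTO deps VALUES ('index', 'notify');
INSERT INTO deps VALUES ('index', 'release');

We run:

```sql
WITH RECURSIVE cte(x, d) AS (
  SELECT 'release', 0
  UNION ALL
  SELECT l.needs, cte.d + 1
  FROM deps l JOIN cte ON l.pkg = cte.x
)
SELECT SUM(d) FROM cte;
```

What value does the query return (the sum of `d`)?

5

Base: (release, d=0).
Iteration 1: edges from {release} -> (merge, d=1), (package, d=1), (parse, d=1).
Iteration 2: edges from {merge,package,parse} -> (build, d=2).
Iteration 3: no outgoing edges from {build}; recursion stops.
SUM(d) = 0 + 1 + 1 + 1 + 2 = 5.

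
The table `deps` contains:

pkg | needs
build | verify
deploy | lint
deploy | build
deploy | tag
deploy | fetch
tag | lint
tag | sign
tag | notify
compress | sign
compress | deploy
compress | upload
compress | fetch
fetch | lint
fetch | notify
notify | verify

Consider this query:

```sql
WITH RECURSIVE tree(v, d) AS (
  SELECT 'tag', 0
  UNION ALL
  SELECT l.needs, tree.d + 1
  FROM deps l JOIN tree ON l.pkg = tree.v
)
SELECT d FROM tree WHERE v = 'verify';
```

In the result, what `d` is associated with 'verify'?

2

Base: (tag, d=0).
Iteration 1: edges from {tag} -> (lint, d=1), (notify, d=1), (sign, d=1).
Iteration 2: edges from {lint,notify,sign} -> (verify, d=2).
Iteration 3: no outgoing edges from {verify}; recursion stops.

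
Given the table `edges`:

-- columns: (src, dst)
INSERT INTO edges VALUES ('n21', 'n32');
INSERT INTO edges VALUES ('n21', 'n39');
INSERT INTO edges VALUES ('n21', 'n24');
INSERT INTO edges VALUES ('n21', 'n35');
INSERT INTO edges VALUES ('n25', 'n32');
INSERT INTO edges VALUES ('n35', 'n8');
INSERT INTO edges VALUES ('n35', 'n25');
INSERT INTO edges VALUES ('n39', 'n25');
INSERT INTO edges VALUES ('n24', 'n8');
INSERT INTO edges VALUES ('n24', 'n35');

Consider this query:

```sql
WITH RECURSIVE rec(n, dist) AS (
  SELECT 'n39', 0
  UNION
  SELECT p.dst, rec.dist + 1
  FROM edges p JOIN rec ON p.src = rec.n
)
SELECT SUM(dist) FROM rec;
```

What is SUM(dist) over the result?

Base: (n39, dist=0).
Iteration 1: edges from {n39} -> (n25, dist=1).
Iteration 2: edges from {n25} -> (n32, dist=2).
Iteration 3: no outgoing edges from {n32}; recursion stops.
SUM(dist) = 0 + 1 + 2 = 3.

3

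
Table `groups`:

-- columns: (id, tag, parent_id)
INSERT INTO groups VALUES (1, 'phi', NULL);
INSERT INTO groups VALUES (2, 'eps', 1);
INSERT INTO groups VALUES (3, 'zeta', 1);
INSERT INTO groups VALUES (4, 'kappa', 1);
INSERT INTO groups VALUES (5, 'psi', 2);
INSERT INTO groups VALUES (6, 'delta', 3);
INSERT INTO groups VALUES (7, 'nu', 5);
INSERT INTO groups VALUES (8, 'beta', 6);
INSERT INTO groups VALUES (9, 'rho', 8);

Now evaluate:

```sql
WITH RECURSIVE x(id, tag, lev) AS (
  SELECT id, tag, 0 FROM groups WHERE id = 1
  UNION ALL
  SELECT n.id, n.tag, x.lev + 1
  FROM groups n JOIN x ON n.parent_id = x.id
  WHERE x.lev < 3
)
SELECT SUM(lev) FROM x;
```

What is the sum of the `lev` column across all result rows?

Base: id=1 (phi) at lev 0.
Iteration 1: rows with parent_id in {1} -> eps (id 2, lev 1), zeta (id 3, lev 1), kappa (id 4, lev 1).
Iteration 2: rows with parent_id in {2,3,4} -> psi (id 5, lev 2), delta (id 6, lev 2).
Iteration 3: rows with parent_id in {5,6} -> nu (id 7, lev 3), beta (id 8, lev 3).
Iteration 4: lev < 3 fails for all current rows; recursion stops.
SUM(lev) = 0 + 1 + 1 + 1 + 2 + 2 + 3 + 3 = 13.

13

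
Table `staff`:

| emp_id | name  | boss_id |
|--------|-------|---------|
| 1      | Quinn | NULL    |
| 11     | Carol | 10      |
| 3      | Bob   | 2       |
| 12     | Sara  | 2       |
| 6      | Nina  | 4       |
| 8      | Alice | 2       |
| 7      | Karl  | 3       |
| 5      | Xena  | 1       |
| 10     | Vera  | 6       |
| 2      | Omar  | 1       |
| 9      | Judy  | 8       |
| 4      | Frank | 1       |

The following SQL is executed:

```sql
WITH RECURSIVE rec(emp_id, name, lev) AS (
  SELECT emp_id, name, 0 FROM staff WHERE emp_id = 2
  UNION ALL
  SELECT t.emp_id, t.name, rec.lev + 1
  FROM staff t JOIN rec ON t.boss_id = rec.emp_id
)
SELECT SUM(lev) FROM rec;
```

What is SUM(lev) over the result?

7

Base: emp_id=2 (Omar) at lev 0.
Iteration 1: rows with boss_id in {2} -> Bob (id 3, lev 1), Alice (id 8, lev 1), Sara (id 12, lev 1).
Iteration 2: rows with boss_id in {3,8,12} -> Karl (id 7, lev 2), Judy (id 9, lev 2).
Iteration 3: no rows with boss_id in {7,9}; recursion stops.
SUM(lev) = 0 + 1 + 1 + 1 + 2 + 2 = 7.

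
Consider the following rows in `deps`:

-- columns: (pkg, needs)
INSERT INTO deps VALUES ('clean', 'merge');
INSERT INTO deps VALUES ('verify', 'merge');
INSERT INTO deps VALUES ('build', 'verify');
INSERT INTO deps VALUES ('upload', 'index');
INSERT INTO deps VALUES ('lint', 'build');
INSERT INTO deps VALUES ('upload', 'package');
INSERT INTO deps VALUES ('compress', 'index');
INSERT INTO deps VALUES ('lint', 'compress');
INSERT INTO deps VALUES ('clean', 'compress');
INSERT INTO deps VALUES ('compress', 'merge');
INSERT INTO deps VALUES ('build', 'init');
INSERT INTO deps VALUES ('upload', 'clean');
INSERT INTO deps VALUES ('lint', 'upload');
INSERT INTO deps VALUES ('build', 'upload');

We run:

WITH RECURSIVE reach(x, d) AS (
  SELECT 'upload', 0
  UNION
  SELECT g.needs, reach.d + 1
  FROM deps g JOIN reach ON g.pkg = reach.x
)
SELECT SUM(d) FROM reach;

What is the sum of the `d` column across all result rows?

Base: (upload, d=0).
Iteration 1: edges from {upload} -> (clean, d=1), (index, d=1), (package, d=1).
Iteration 2: edges from {clean,index,package} -> (compress, d=2), (merge, d=2).
Iteration 3: edges from {compress,merge} -> (index, d=3), (merge, d=3).
Iteration 4: no outgoing edges from {index,merge}; recursion stops.
SUM(d) = 0 + 1 + 1 + 1 + 2 + 2 + 3 + 3 = 13.

13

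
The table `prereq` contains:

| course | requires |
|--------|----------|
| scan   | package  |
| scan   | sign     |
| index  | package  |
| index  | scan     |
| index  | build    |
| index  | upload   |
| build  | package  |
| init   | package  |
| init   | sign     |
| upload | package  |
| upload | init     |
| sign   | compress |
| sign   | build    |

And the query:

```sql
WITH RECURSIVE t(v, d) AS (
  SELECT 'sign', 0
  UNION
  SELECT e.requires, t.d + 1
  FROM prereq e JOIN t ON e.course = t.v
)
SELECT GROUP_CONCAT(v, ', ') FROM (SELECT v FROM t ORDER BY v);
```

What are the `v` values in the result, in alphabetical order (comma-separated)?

build, compress, package, sign

Base: (sign, d=0).
Iteration 1: edges from {sign} -> (build, d=1), (compress, d=1).
Iteration 2: edges from {build,compress} -> (package, d=2).
Iteration 3: no outgoing edges from {package}; recursion stops.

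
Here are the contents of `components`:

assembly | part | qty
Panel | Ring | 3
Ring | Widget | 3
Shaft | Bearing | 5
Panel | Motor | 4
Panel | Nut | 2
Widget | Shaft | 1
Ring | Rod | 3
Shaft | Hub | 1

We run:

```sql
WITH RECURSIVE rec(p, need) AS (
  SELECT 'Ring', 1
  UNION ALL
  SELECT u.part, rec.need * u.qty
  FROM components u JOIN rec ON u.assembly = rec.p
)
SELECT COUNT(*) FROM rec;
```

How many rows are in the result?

6

Base: (Ring, need=1).
Iteration 1: components of {Ring} -> Rod = 1*3 = 3, Widget = 1*3 = 3.
Iteration 2: components of {Rod,Widget} -> Shaft = 3*1 = 3.
Iteration 3: components of {Shaft} -> Bearing = 3*5 = 15, Hub = 3*1 = 3.
Iteration 4: no further components; recursion stops.
Total rows emitted: 6.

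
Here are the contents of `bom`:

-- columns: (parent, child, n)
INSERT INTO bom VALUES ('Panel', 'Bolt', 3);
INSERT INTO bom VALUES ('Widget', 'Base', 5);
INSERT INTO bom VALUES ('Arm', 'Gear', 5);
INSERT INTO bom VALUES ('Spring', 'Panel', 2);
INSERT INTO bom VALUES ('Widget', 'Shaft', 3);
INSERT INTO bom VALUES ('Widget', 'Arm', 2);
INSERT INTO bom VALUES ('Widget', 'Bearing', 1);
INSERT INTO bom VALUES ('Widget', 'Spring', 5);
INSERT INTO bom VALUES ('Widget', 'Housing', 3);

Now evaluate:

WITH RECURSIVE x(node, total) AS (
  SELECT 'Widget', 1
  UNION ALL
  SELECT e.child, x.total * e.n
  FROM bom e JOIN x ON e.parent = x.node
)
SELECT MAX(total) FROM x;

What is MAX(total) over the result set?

30

Base: (Widget, total=1).
Iteration 1: components of {Widget} -> Arm = 1*2 = 2, Base = 1*5 = 5, Bearing = 1*1 = 1, Housing = 1*3 = 3, Shaft = 1*3 = 3, Spring = 1*5 = 5.
Iteration 2: components of {Arm,Base,Bearing,Housing,Shaft,Spring} -> Gear = 2*5 = 10, Panel = 5*2 = 10.
Iteration 3: components of {Gear,Panel} -> Bolt = 10*3 = 30.
Iteration 4: no further components; recursion stops.
total values: 1, 3, 5, 5, 3, 2, 1, 10, 10, 30; the maximum is 30.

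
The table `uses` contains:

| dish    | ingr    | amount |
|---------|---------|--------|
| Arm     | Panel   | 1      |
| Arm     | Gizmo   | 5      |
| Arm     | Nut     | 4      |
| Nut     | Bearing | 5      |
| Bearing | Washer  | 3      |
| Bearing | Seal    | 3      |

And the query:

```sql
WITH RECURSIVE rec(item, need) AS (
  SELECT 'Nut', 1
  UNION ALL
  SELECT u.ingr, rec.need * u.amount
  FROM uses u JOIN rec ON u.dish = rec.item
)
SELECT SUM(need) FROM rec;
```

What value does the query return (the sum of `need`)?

Base: (Nut, need=1).
Iteration 1: components of {Nut} -> Bearing = 1*5 = 5.
Iteration 2: components of {Bearing} -> Seal = 5*3 = 15, Washer = 5*3 = 15.
Iteration 3: no further components; recursion stops.
SUM(need) = 1 + 5 + 15 + 15 = 36.

36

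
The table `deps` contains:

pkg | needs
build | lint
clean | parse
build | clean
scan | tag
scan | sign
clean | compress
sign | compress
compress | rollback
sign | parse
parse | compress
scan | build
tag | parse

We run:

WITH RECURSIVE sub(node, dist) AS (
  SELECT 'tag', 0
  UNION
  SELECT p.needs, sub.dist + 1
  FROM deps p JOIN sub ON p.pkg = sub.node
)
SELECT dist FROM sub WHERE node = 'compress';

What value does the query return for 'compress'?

Base: (tag, dist=0).
Iteration 1: edges from {tag} -> (parse, dist=1).
Iteration 2: edges from {parse} -> (compress, dist=2).
Iteration 3: edges from {compress} -> (rollback, dist=3).
Iteration 4: no outgoing edges from {rollback}; recursion stops.

2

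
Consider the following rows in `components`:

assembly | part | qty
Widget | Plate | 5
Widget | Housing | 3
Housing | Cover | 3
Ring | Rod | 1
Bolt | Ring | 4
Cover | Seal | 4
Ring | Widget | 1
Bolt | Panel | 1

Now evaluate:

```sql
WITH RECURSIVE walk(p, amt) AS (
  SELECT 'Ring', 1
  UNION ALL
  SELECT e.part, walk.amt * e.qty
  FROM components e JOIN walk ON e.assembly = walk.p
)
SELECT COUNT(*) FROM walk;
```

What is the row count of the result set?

7

Base: (Ring, amt=1).
Iteration 1: components of {Ring} -> Rod = 1*1 = 1, Widget = 1*1 = 1.
Iteration 2: components of {Rod,Widget} -> Housing = 1*3 = 3, Plate = 1*5 = 5.
Iteration 3: components of {Housing,Plate} -> Cover = 3*3 = 9.
Iteration 4: components of {Cover} -> Seal = 9*4 = 36.
Iteration 5: no further components; recursion stops.
Total rows emitted: 7.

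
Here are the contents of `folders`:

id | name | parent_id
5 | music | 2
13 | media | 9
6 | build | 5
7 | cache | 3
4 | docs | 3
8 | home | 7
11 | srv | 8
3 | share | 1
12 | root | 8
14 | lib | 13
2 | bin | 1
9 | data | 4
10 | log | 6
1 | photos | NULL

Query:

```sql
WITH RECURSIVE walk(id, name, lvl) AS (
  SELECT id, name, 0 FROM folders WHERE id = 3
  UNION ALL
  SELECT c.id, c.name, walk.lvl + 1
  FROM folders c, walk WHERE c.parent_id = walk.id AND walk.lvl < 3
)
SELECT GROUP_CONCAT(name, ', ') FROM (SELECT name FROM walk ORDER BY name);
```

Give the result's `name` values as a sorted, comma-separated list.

Base: id=3 (share) at lvl 0.
Iteration 1: rows with parent_id in {3} -> docs (id 4, lvl 1), cache (id 7, lvl 1).
Iteration 2: rows with parent_id in {4,7} -> home (id 8, lvl 2), data (id 9, lvl 2).
Iteration 3: rows with parent_id in {8,9} -> srv (id 11, lvl 3), root (id 12, lvl 3), media (id 13, lvl 3).
Iteration 4: lvl < 3 fails for all current rows; recursion stops.

cache, data, docs, home, media, root, share, srv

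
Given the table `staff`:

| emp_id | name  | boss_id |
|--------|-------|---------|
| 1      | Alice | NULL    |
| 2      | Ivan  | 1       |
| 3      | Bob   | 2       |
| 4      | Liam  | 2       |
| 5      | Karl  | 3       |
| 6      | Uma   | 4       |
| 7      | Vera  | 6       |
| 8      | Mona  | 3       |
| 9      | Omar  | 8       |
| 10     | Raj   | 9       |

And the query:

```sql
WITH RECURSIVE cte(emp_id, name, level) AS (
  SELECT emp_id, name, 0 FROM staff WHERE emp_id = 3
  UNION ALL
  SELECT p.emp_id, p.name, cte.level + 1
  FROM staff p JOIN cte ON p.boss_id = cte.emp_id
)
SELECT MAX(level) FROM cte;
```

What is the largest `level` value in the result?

3

Base: emp_id=3 (Bob) at level 0.
Iteration 1: rows with boss_id in {3} -> Karl (id 5, level 1), Mona (id 8, level 1).
Iteration 2: rows with boss_id in {5,8} -> Omar (id 9, level 2).
Iteration 3: rows with boss_id in {9} -> Raj (id 10, level 3).
Iteration 4: no rows with boss_id in {10}; recursion stops.
level values: 0, 1, 1, 2, 3; the maximum is 3.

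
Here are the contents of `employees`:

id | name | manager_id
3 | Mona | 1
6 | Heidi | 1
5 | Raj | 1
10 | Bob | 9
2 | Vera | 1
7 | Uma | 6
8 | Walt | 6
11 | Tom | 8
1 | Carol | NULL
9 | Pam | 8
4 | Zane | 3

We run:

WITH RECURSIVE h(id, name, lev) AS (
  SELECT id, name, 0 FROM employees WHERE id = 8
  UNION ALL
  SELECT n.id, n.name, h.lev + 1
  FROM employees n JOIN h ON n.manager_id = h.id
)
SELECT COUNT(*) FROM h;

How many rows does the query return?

4

Base: id=8 (Walt) at lev 0.
Iteration 1: rows with manager_id in {8} -> Pam (id 9, lev 1), Tom (id 11, lev 1).
Iteration 2: rows with manager_id in {9,11} -> Bob (id 10, lev 2).
Iteration 3: no rows with manager_id in {10}; recursion stops.
Total rows emitted: 4.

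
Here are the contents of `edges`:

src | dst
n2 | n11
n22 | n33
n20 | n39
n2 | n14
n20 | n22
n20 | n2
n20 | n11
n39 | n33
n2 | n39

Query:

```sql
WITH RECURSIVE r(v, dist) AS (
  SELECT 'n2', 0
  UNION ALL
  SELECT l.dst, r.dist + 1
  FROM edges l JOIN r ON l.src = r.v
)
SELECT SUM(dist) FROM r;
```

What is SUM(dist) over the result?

5

Base: (n2, dist=0).
Iteration 1: edges from {n2} -> (n11, dist=1), (n14, dist=1), (n39, dist=1).
Iteration 2: edges from {n11,n14,n39} -> (n33, dist=2).
Iteration 3: no outgoing edges from {n33}; recursion stops.
SUM(dist) = 0 + 1 + 1 + 1 + 2 = 5.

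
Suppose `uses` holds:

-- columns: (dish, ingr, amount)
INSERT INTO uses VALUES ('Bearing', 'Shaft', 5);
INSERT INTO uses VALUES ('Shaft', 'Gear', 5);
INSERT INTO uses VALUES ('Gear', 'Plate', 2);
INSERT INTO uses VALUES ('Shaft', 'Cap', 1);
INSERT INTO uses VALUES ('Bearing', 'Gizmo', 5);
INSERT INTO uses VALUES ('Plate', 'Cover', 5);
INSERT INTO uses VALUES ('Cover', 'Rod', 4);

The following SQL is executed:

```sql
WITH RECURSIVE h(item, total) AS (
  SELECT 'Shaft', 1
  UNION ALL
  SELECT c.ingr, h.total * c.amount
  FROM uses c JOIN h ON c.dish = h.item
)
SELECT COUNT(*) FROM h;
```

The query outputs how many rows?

Base: (Shaft, total=1).
Iteration 1: components of {Shaft} -> Cap = 1*1 = 1, Gear = 1*5 = 5.
Iteration 2: components of {Cap,Gear} -> Plate = 5*2 = 10.
Iteration 3: components of {Plate} -> Cover = 10*5 = 50.
Iteration 4: components of {Cover} -> Rod = 50*4 = 200.
Iteration 5: no further components; recursion stops.
Total rows emitted: 6.

6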